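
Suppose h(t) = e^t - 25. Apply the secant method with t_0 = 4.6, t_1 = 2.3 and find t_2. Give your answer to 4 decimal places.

2.6861

h(4.6) = 74.484316, h(2.3) = -15.025818
t_2 = 2.300000 − (-15.025818)·(2.300000 − 4.600000) / (-15.025818 − 74.484316) = 2.300000 − (34.559380)/(-89.510133) = 2.686095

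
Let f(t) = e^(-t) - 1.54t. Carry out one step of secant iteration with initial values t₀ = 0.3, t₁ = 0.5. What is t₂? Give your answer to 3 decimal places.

f(0.3) = 0.27882, f(0.5) = -0.16347
t₂ = 0.50000 − (-0.16347)·(0.50000 − 0.30000) / (-0.16347 − 0.27882) = 0.50000 − (-0.03269)/(-0.44229) = 0.42608

0.426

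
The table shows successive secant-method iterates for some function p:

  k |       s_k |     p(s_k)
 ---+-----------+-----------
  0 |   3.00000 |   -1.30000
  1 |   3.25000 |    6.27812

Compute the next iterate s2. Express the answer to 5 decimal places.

3.04289

s2 = 3.25000 − 6.27812·(3.25000 − 3.00000) / (6.27812 − (-1.30000))
   = 3.25000 − (1.5695300)/(7.5781200) = 3.0428866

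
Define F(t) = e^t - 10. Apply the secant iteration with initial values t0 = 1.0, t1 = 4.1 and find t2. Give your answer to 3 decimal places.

F(1.0) = -7.28172, F(4.1) = 50.34029
t2 = 4.10000 − 50.34029·(4.10000 − 1.00000) / (50.34029 − (-7.28172)) = 4.10000 − (156.05489)/(57.62201) = 1.39175

1.392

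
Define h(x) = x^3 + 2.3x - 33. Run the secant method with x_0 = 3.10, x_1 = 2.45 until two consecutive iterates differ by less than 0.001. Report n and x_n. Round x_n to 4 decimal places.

n = 5, x_n = 2.9690

h(3.10) = 3.921000, h(2.45) = -12.658875
x_2 = 2.450000 − (-12.658875)·(-0.650000)/(-16.579875) = 2.946281;  |Δ| = 0.496281
h(2.946281) = -0.648164
x_3 = 2.946281 − (-0.648164)·(0.496281)/(12.010711) = 2.973063;  |Δ| = 0.026782
h(2.973063) = 0.117243
x_4 = 2.973063 − 0.117243·(0.026782)/(0.765408) = 2.968960;  |Δ| = 0.004102
h(2.968960) = -0.000827
x_5 = 2.968960 − (-0.000827)·(-0.004102)/(-0.118070) = 2.968989;  |Δ| = 0.000029
|x_5 − x_4| = 0.000029 < 0.001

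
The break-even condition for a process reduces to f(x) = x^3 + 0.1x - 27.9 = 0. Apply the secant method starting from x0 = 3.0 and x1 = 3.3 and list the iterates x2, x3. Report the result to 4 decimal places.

f(3.0) = -0.600000, f(3.3) = 8.367000
x2 = 3.300000 − 8.367000·(3.300000 − 3.000000) / (8.367000 − (-0.600000)) = 3.300000 − (2.510100)/(8.967000) = 3.020074
f(3.020074) = -0.052371
x3 = 3.020074 − (-0.052371)·(3.020074 − 3.300000) / (-0.052371 − 8.367000) = 3.020074 − (0.014660)/(-8.419371) = 3.021815

3.0201, 3.0218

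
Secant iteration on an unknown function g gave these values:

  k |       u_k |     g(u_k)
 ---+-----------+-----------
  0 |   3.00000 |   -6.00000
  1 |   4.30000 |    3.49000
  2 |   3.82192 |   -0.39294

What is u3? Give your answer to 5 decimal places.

3.87030

u3 = 3.82192 − (-0.39294)·(3.82192 − 4.30000) / (-0.39294 − 3.49000)
   = 3.82192 − (0.1878568)/(-3.8829400) = 3.8703000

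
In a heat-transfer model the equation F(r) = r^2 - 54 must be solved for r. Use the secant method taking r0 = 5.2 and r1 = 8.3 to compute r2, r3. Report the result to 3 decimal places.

7.197, 7.339

F(5.2) = -26.96000, F(8.3) = 14.89000
r2 = 8.30000 − 14.89000·(8.30000 − 5.20000) / (14.89000 − (-26.96000)) = 8.30000 − (46.15900)/(41.85000) = 7.19704
F(7.19704) = -2.20266
r3 = 7.19704 − (-2.20266)·(7.19704 − 8.30000) / (-2.20266 − 14.89000) = 7.19704 − (2.42945)/(-17.09266) = 7.33917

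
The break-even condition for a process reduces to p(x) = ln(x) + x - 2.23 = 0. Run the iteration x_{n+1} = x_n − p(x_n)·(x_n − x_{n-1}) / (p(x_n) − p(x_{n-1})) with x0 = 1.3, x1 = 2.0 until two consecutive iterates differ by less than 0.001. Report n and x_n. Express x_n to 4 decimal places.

n = 4, x_n = 1.6996

p(1.3) = -0.667636, p(2.0) = 0.463147
x2 = 2.000000 − 0.463147·(0.700000)/(1.130783) = 1.713293;  |Δ| = 0.286707
p(1.713293) = 0.021711
x3 = 1.713293 − 0.021711·(-0.286707)/(-0.441436) = 1.699192;  |Δ| = 0.014101
p(1.699192) = -0.000654
x4 = 1.699192 − (-0.000654)·(-0.014101)/(-0.022365) = 1.699605;  |Δ| = 0.000413
|x4 − x3| = 0.000413 < 0.001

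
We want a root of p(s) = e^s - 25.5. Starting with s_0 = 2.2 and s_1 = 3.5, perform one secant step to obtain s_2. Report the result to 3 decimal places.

p(2.2) = -16.47499, p(3.5) = 7.61545
s_2 = 3.50000 − 7.61545·(3.50000 − 2.20000) / (7.61545 − (-16.47499)) = 3.50000 − (9.90009)/(24.09044) = 3.08904

3.089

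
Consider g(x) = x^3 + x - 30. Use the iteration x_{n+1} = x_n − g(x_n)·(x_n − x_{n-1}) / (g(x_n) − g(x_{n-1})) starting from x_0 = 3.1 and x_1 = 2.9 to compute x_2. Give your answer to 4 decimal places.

2.9968

g(3.1) = 2.891000, g(2.9) = -2.711000
x_2 = 2.900000 − (-2.711000)·(2.900000 − 3.100000) / (-2.711000 − 2.891000) = 2.900000 − (0.542200)/(-5.602000) = 2.996787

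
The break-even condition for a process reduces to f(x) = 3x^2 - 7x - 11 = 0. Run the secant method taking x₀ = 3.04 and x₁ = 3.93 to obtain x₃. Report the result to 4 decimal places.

3.4046

f(3.04) = -4.555200, f(3.93) = 7.824700
x₂ = 3.930000 − 7.824700·(3.930000 − 3.040000) / (7.824700 − (-4.555200)) = 3.930000 − (6.963983)/(12.379900) = 3.367477
f(3.367477) = -0.552640
x₃ = 3.367477 − (-0.552640)·(3.367477 − 3.930000) / (-0.552640 − 7.824700) = 3.367477 − (0.310873)/(-8.377340) = 3.404585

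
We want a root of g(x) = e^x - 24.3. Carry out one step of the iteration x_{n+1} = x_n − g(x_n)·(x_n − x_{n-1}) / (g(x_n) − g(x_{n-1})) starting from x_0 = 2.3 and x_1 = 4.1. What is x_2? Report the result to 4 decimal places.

2.8120

g(2.3) = -14.325818, g(4.1) = 36.040288
x_2 = 4.100000 − 36.040288·(4.100000 − 2.300000) / (36.040288 − (-14.325818)) = 4.100000 − (64.872518)/(50.366105) = 2.811981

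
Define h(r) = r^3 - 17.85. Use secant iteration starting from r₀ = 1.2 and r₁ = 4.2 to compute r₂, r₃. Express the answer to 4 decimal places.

h(1.2) = -16.122000, h(4.2) = 56.238000
r₂ = 4.200000 − 56.238000·(4.200000 − 1.200000) / (56.238000 − (-16.122000)) = 4.200000 − (168.714000)/(72.360000) = 1.868408
h(1.868408) = -11.327484
r₃ = 1.868408 − (-11.327484)·(1.868408 − 4.200000) / (-11.327484 − 56.238000) = 1.868408 − (26.411072)/(-67.565484) = 2.259304

1.8684, 2.2593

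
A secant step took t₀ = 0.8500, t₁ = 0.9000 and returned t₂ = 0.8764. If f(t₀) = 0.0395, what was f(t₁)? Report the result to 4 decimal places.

The secant line through (0.8500, 0.0395) and (0.9000, f(t₁)) crosses zero at t₂ = 0.8764.
So (0.8500, 0.0395), (0.9000, f(t₁)), (0.8764, 0) are collinear:
f(t₁) = 0.0395 · (0.9000 − 0.8764) / (0.8500 − 0.8764) = 0.0395 · (0.023600)/(-0.026400) = -0.035311

-0.0353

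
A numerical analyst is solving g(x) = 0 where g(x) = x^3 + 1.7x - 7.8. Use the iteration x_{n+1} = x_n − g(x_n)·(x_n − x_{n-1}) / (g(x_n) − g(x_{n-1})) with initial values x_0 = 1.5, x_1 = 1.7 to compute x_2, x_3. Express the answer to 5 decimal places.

g(1.5) = -1.8750000, g(1.7) = 0.0030000
x_2 = 1.7000000 − 0.0030000·(1.7000000 − 1.5000000) / (0.0030000 − (-1.8750000)) = 1.7000000 − (0.0006000)/(1.8780000) = 1.6996805
g(1.6996805) = -0.0003126
x_3 = 1.6996805 − (-0.0003126)·(1.6996805 − 1.7000000) / (-0.0003126 − 0.0030000) = 1.6996805 − (0.0000001)/(-0.0033126) = 1.6997107

1.69968, 1.69971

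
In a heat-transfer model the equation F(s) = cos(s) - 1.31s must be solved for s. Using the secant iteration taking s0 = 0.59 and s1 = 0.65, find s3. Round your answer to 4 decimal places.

F(0.59) = 0.058041, F(0.65) = -0.055416
s2 = 0.650000 − (-0.055416)·(0.650000 − 0.590000) / (-0.055416 − 0.058041) = 0.650000 − (-0.003325)/(-0.113457) = 0.620694
F(0.620694) = 0.000366
s3 = 0.620694 − 0.000366·(0.620694 − 0.650000) / (0.000366 − (-0.055416)) = 0.620694 − (-0.000011)/(0.055782) = 0.620886

0.6209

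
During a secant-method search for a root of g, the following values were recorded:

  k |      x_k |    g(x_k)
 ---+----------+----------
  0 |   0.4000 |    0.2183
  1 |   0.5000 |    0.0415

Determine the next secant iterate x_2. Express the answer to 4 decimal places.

x_2 = 0.5000 − 0.0415·(0.5000 − 0.4000) / (0.0415 − 0.2183)
   = 0.5000 − (0.004150)/(-0.176800) = 0.523473

0.5235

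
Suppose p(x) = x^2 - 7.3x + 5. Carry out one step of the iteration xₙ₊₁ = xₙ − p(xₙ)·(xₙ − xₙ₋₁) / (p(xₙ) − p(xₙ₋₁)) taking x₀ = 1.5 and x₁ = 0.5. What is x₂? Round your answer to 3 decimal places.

p(1.5) = -3.70000, p(0.5) = 1.60000
x₂ = 0.50000 − 1.60000·(0.50000 − 1.50000) / (1.60000 − (-3.70000)) = 0.50000 − (-1.60000)/(5.30000) = 0.80189

0.802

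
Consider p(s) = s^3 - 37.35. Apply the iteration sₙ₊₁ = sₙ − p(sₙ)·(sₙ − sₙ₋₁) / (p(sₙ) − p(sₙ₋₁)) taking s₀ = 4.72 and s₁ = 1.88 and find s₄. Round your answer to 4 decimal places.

p(4.72) = 67.804048, p(1.88) = -30.705328
s₂ = 1.880000 − (-30.705328)·(1.880000 − 4.720000) / (-30.705328 − 67.804048) = 1.880000 − (87.203132)/(-98.509376) = 2.765227
p(2.765227) = -16.205753
s₃ = 2.765227 − (-16.205753)·(2.765227 − 1.880000) / (-16.205753 − (-30.705328)) = 2.765227 − (-14.345765)/(14.499575) = 3.754619
p(3.754619) = 15.579471
s₄ = 3.754619 − 15.579471·(3.754619 − 2.765227) / (15.579471 − (-16.205753)) = 3.754619 − (15.414205)/(31.785223) = 3.269670

3.2697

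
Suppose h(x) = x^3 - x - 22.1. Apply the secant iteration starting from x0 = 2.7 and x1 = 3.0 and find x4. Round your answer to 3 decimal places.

2.925

h(2.7) = -5.11700, h(3.0) = 1.90000
x2 = 3.00000 − 1.90000·(3.00000 − 2.70000) / (1.90000 − (-5.11700)) = 3.00000 − (0.57000)/(7.01700) = 2.91877
h(2.91877) = -0.15316
x3 = 2.91877 − (-0.15316)·(2.91877 − 3.00000) / (-0.15316 − 1.90000) = 2.91877 − (0.01244)/(-2.05316) = 2.92483
h(2.92483) = -0.00403
x4 = 2.92483 − (-0.00403)·(2.92483 − 2.91877) / (-0.00403 − (-0.15316)) = 2.92483 − (-0.00002)/(0.14913) = 2.92499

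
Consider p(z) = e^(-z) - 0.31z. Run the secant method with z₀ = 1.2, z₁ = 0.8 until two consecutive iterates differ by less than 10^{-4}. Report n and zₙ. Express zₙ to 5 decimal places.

p(1.2) = -0.0708058, p(0.8) = 0.2013290
z₂ = 0.8000000 − 0.2013290·(-0.4000000)/(0.2721348) = 1.0959254;  |Δ| = 0.2959254
p(1.0959254) = -0.0055067
z₃ = 1.0959254 − (-0.0055067)·(0.2959254)/(-0.2068357) = 1.0880468;  |Δ| = 0.0078786
p(1.0880468) = -0.0004207
z₄ = 1.0880468 − (-0.0004207)·(-0.0078786)/(0.0050860) = 1.0873951;  |Δ| = 0.0006517
p(1.0873951) = 0.0000009
z₅ = 1.0873951 − 0.0000009·(-0.0006517)/(0.0004216) = 1.0873966;  |Δ| = 0.0000014
|z₅ − z₄| = 0.0000014 < 10^{-4}

n = 5, zₙ = 1.08740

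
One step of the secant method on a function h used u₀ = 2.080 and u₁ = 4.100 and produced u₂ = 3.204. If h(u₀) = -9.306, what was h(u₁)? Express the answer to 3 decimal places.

The secant line through (2.080, -9.306) and (4.100, h(u₁)) crosses zero at u₂ = 3.204.
So (2.080, -9.306), (4.100, h(u₁)), (3.204, 0) are collinear:
h(u₁) = -9.306 · (4.100 − 3.204) / (2.080 − 3.204) = -9.306 · (0.89600)/(-1.12400) = 7.41831

7.418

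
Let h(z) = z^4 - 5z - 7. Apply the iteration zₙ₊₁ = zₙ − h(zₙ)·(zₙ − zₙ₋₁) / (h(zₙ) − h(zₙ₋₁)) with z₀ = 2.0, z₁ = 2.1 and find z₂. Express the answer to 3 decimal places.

2.034

h(2.0) = -1.00000, h(2.1) = 1.94810
z₂ = 2.10000 − 1.94810·(2.10000 − 2.00000) / (1.94810 − (-1.00000)) = 2.10000 − (0.19481)/(2.94810) = 2.03392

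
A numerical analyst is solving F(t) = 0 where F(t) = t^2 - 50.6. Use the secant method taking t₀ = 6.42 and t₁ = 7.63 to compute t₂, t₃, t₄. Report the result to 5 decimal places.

F(6.42) = -9.3836000, F(7.63) = 7.6169000
t₂ = 7.6300000 − 7.6169000·(7.6300000 − 6.4200000) / (7.6169000 − (-9.3836000)) = 7.6300000 − (9.2164490)/(17.0005000) = 7.0878719
F(7.0878719) = -0.3620721
t₃ = 7.0878719 − (-0.3620721)·(7.0878719 − 7.6300000) / (-0.3620721 − 7.6169000) = 7.0878719 − (0.1962895)/(-7.9789721) = 7.1124727
F(7.1124727) = -0.0127316
t₄ = 7.1124727 − (-0.0127316)·(7.1124727 − 7.0878719) / (-0.0127316 − (-0.3620721)) = 7.1124727 − (-0.0003132)/(0.3493405) = 7.1133693

7.08787, 7.11247, 7.11337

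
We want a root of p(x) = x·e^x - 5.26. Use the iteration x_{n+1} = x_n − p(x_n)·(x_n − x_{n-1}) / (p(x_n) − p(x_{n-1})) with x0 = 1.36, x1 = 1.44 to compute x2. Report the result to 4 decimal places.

1.3560

p(1.36) = 0.038823, p(1.44) = 0.817802
x2 = 1.440000 − 0.817802·(1.440000 − 1.360000) / (0.817802 − 0.038823) = 1.440000 − (0.065424)/(0.778979) = 1.356013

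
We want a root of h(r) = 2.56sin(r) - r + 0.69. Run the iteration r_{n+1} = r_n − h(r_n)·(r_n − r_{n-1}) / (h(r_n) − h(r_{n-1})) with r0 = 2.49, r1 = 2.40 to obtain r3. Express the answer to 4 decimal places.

2.4066

h(2.49) = -0.247479, h(2.40) = 0.019186
r2 = 2.400000 − 0.019186·(2.400000 − 2.490000) / (0.019186 − (-0.247479)) = 2.400000 − (-0.001727)/(0.266665) = 2.406475
h(2.406475) = 0.000451
r3 = 2.406475 − 0.000451·(2.406475 − 2.400000) / (0.000451 − 0.019186) = 2.406475 − (0.000003)/(-0.018735) = 2.406631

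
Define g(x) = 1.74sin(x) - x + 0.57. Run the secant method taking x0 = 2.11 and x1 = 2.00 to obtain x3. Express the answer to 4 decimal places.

g(2.11) = -0.046875, g(2.00) = 0.152178
x2 = 2.000000 − 0.152178·(2.000000 − 2.110000) / (0.152178 − (-0.046875)) = 2.000000 − (-0.016740)/(0.199052) = 2.084096
g(2.084096) = 0.001668
x3 = 2.084096 − 0.001668·(2.084096 − 2.000000) / (0.001668 − 0.152178) = 2.084096 − (0.000140)/(-0.150509) = 2.085028

2.0850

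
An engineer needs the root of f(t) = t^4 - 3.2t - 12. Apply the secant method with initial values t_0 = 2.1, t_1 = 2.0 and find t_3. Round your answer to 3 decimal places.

f(2.1) = 0.72810, f(2.0) = -2.40000
t_2 = 2.00000 − (-2.40000)·(2.00000 − 2.10000) / (-2.40000 − 0.72810) = 2.00000 − (0.24000)/(-3.12810) = 2.07672
f(2.07672) = -0.04543
t_3 = 2.07672 − (-0.04543)·(2.07672 − 2.00000) / (-0.04543 − (-2.40000)) = 2.07672 − (-0.00349)/(2.35457) = 2.07820

2.078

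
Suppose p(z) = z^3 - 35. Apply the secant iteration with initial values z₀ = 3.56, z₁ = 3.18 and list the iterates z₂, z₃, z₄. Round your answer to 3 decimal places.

p(3.56) = 10.11802, p(3.18) = -2.84257
z₂ = 3.18000 − (-2.84257)·(3.18000 − 3.56000) / (-2.84257 − 10.11802) = 3.18000 − (1.08018)/(-12.96058) = 3.26334
p(3.26334) = -0.24733
z₃ = 3.26334 − (-0.24733)·(3.26334 − 3.18000) / (-0.24733 − (-2.84257)) = 3.26334 − (-0.02061)/(2.59524) = 3.27129
p(3.27129) = 0.00704
z₄ = 3.27129 − 0.00704·(3.27129 − 3.26334) / (0.00704 − (-0.24733)) = 3.27129 − (0.00006)/(0.25437) = 3.27107

3.263, 3.271, 3.271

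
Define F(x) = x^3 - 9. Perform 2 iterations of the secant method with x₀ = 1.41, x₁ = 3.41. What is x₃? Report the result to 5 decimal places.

1.92441

F(1.41) = -6.1967790, F(3.41) = 30.6518210
x₂ = 3.4100000 − 30.6518210·(3.4100000 − 1.4100000) / (30.6518210 − (-6.1967790)) = 3.4100000 − (61.3036420)/(36.8486000) = 1.7463373
F(1.7463373) = -3.6742058
x₃ = 1.7463373 − (-3.6742058)·(1.7463373 − 3.4100000) / (-3.6742058 − 30.6518210) = 1.7463373 − (6.1126393)/(-34.3260268) = 1.9244132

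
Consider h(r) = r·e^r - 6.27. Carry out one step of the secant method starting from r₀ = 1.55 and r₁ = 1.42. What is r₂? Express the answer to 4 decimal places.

h(1.55) = 1.032779, h(1.42) = -0.395289
r₂ = 1.420000 − (-0.395289)·(1.420000 − 1.550000) / (-0.395289 − 1.032779) = 1.420000 − (0.051388)/(-1.428068) = 1.455984

1.4560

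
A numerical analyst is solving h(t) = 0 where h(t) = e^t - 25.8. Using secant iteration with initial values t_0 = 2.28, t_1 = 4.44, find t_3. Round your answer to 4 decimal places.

h(2.28) = -16.023320, h(4.44) = 58.974942
t_2 = 4.440000 − 58.974942·(4.440000 − 2.280000) / (58.974942 − (-16.023320)) = 4.440000 − (127.385874)/(74.998261) = 2.741482
h(2.741482) = -10.290041
t_3 = 2.741482 − (-10.290041)·(2.741482 − 4.440000) / (-10.290041 − 58.974942) = 2.741482 − (17.477818)/(-69.264983) = 2.993815

2.9938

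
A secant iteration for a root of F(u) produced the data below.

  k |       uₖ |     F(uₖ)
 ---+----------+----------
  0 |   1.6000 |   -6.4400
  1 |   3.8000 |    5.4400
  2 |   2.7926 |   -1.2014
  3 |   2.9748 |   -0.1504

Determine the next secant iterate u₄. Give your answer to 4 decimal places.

u₄ = 2.9748 − (-0.1504)·(2.9748 − 2.7926) / (-0.1504 − (-1.2014))
   = 2.9748 − (-0.027403)/(1.051000) = 3.000873

3.0009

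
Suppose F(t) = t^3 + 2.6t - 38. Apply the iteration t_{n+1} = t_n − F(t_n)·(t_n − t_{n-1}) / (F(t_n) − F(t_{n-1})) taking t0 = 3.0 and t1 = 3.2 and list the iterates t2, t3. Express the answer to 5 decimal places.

F(3.0) = -3.2000000, F(3.2) = 3.0880000
t2 = 3.2000000 − 3.0880000·(3.2000000 − 3.0000000) / (3.0880000 − (-3.2000000)) = 3.2000000 − (0.6176000)/(6.2880000) = 3.1017812
F(3.1017812) = -0.0929883
t3 = 3.1017812 − (-0.0929883)·(3.1017812 − 3.2000000) / (-0.0929883 − 3.0880000) = 3.1017812 − (0.0091332)/(-3.1809883) = 3.1046524

3.10178, 3.10465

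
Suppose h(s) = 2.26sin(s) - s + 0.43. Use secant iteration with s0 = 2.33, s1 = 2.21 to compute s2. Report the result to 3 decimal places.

2.224

h(2.33) = -0.26063, h(2.21) = 0.03381
s2 = 2.21000 − 0.03381·(2.21000 − 2.33000) / (0.03381 − (-0.26063)) = 2.21000 − (-0.00406)/(0.29444) = 2.22378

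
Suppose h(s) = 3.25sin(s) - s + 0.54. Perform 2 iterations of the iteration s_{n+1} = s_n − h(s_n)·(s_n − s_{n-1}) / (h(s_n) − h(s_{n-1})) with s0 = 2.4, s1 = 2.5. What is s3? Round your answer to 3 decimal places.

h(2.4) = 0.33526, h(2.5) = -0.01497
s2 = 2.50000 − (-0.01497)·(2.50000 − 2.40000) / (-0.01497 − 0.33526) = 2.50000 − (-0.00150)/(-0.35022) = 2.49573
h(2.49573) = 0.00042
s3 = 2.49573 − 0.00042·(2.49573 − 2.50000) / (0.00042 − (-0.01497)) = 2.49573 − (0.00000)/(0.01538) = 2.49584

2.496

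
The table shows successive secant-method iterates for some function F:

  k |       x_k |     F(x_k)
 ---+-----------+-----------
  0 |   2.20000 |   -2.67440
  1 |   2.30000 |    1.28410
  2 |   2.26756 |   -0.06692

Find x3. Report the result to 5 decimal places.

2.26917

x3 = 2.26756 − (-0.06692)·(2.26756 − 2.30000) / (-0.06692 − 1.28410)
   = 2.26756 − (0.0021709)/(-1.3510200) = 2.2691668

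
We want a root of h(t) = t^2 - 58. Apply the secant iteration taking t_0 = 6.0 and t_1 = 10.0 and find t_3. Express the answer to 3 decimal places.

7.583

h(6.0) = -22.00000, h(10.0) = 42.00000
t_2 = 10.00000 − 42.00000·(10.00000 − 6.00000) / (42.00000 − (-22.00000)) = 10.00000 − (168.00000)/(64.00000) = 7.37500
h(7.37500) = -3.60938
t_3 = 7.37500 − (-3.60938)·(7.37500 − 10.00000) / (-3.60938 − 42.00000) = 7.37500 − (9.47461)/(-45.60938) = 7.58273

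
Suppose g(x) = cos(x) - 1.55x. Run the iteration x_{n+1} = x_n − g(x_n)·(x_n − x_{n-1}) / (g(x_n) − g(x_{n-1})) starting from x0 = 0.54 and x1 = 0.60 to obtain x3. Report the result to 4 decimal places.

g(0.54) = 0.020709, g(0.60) = -0.104664
x2 = 0.600000 − (-0.104664)·(0.600000 − 0.540000) / (-0.104664 − 0.020709) = 0.600000 − (-0.006280)/(-0.125373) = 0.549911
g(0.549911) = 0.000210
x3 = 0.549911 − 0.000210·(0.549911 − 0.600000) / (0.000210 − (-0.104664)) = 0.549911 − (-0.000011)/(0.104874) = 0.550011

0.5500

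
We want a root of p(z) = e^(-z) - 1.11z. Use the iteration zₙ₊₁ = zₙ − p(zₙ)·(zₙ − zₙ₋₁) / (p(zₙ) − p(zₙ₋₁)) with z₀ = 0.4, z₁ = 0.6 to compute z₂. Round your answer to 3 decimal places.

p(0.4) = 0.22632, p(0.6) = -0.11719
z₂ = 0.60000 − (-0.11719)·(0.60000 − 0.40000) / (-0.11719 − 0.22632) = 0.60000 − (-0.02344)/(-0.34351) = 0.53177

0.532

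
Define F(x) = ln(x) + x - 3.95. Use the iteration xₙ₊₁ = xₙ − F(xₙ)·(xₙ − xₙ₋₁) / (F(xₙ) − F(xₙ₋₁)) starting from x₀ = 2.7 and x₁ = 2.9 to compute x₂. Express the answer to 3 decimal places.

2.889

F(2.7) = -0.25675, F(2.9) = 0.01471
x₂ = 2.90000 − 0.01471·(2.90000 − 2.70000) / (0.01471 − (-0.25675)) = 2.90000 − (0.00294)/(0.27146) = 2.88916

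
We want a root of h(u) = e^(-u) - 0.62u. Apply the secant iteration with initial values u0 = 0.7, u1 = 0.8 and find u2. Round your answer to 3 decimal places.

h(0.7) = 0.06259, h(0.8) = -0.04667
u2 = 0.80000 − (-0.04667)·(0.80000 − 0.70000) / (-0.04667 − 0.06259) = 0.80000 − (-0.00467)/(-0.10926) = 0.75728

0.757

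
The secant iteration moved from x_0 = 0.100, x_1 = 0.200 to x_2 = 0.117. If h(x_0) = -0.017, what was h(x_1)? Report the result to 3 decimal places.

The secant line through (0.100, -0.017) and (0.200, h(x_1)) crosses zero at x_2 = 0.117.
So (0.100, -0.017), (0.200, h(x_1)), (0.117, 0) are collinear:
h(x_1) = -0.017 · (0.200 − 0.117) / (0.100 − 0.117) = -0.017 · (0.08300)/(-0.01700) = 0.08300

0.083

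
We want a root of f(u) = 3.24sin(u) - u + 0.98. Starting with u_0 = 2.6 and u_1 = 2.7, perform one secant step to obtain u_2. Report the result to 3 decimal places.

f(2.6) = 0.05022, f(2.7) = -0.33529
u_2 = 2.70000 − (-0.33529)·(2.70000 − 2.60000) / (-0.33529 − 0.05022) = 2.70000 − (-0.03353)/(-0.38551) = 2.61303

2.613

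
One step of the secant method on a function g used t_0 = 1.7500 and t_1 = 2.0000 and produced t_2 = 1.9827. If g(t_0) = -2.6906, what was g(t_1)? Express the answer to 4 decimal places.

The secant line through (1.7500, -2.6906) and (2.0000, g(t_1)) crosses zero at t_2 = 1.9827.
So (1.7500, -2.6906), (2.0000, g(t_1)), (1.9827, 0) are collinear:
g(t_1) = -2.6906 · (2.0000 − 1.9827) / (1.7500 − 1.9827) = -2.6906 · (0.017300)/(-0.232700) = 0.200032

0.2000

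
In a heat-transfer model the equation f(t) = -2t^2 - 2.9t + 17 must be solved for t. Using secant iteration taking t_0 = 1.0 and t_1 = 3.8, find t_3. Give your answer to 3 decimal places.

2.214

f(1.0) = 12.10000, f(3.8) = -22.90000
t_2 = 3.80000 − (-22.90000)·(3.80000 − 1.00000) / (-22.90000 − 12.10000) = 3.80000 − (-64.12000)/(-35.00000) = 1.96800
f(1.96800) = 3.54675
t_3 = 1.96800 − 3.54675·(1.96800 − 3.80000) / (3.54675 − (-22.90000)) = 1.96800 − (-6.49765)/(26.44675) = 2.21369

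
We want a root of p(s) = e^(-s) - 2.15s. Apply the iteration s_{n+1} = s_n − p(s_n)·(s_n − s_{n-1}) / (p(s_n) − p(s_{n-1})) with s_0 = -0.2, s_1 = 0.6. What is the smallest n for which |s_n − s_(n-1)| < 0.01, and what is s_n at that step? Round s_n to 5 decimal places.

p(-0.2) = 1.6514028, p(0.6) = -0.7411884
s_2 = 0.6000000 − (-0.7411884)·(0.8000000)/(-2.3925911) = 0.3521722;  |Δ| = 0.2478278
p(0.3521722) = -0.0540111
s_3 = 0.3521722 − (-0.0540111)·(-0.2478278)/(0.6871773) = 0.3326933;  |Δ| = 0.0194789
p(0.3326933) = 0.0016996
s_4 = 0.3326933 − 0.0016996·(-0.0194789)/(0.0557106) = 0.3332875;  |Δ| = 0.0005942
|s_4 − s_3| = 0.0005942 < 0.01

n = 4, s_n = 0.33329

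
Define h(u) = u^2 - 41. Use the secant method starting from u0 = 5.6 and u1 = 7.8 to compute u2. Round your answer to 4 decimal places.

h(5.6) = -9.640000, h(7.8) = 19.840000
u2 = 7.800000 − 19.840000·(7.800000 − 5.600000) / (19.840000 − (-9.640000)) = 7.800000 − (43.648000)/(29.480000) = 6.319403

6.3194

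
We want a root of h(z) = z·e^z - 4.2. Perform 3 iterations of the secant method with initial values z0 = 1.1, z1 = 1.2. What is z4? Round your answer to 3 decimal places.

1.229

h(1.1) = -0.89542, h(1.2) = -0.21586
z2 = 1.20000 − (-0.21586)·(1.20000 − 1.10000) / (-0.21586 − (-0.89542)) = 1.20000 − (-0.02159)/(0.67956) = 1.23176
h(1.23176) = 0.02159
z3 = 1.23176 − 0.02159·(1.23176 − 1.20000) / (0.02159 − (-0.21586)) = 1.23176 − (0.00069)/(0.23745) = 1.22888
h(1.22888) = -0.00046
z4 = 1.22888 − (-0.00046)·(1.22888 − 1.23176) / (-0.00046 − 0.02159) = 1.22888 − (0.00000)/(-0.02205) = 1.22894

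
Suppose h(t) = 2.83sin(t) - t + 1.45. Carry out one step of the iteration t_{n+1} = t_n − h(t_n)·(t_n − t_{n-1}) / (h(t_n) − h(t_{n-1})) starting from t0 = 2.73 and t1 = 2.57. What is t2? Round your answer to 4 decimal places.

h(2.73) = -0.147803, h(2.57) = 0.410951
t2 = 2.570000 − 0.410951·(2.570000 − 2.730000) / (0.410951 − (-0.147803)) = 2.570000 − (-0.065752)/(0.558755) = 2.687676

2.6877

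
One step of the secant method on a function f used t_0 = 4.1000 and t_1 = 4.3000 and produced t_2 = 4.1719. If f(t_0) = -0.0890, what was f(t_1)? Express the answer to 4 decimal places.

0.1586

The secant line through (4.1000, -0.0890) and (4.3000, f(t_1)) crosses zero at t_2 = 4.1719.
So (4.1000, -0.0890), (4.3000, f(t_1)), (4.1719, 0) are collinear:
f(t_1) = -0.0890 · (4.3000 − 4.1719) / (4.1000 − 4.1719) = -0.0890 · (0.128100)/(-0.071900) = 0.158566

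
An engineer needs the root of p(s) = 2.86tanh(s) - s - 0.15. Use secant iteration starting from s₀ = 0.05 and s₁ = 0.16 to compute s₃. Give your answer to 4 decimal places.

p(0.05) = -0.057119, p(0.16) = 0.143735
s₂ = 0.160000 − 0.143735·(0.160000 − 0.050000) / (0.143735 − (-0.057119)) = 0.160000 − (0.015811)/(0.200854) = 0.081282
p(0.081282) = 0.000674
s₃ = 0.081282 − 0.000674·(0.081282 − 0.160000) / (0.000674 − 0.143735) = 0.081282 − (-0.000053)/(-0.143061) = 0.080911

0.0809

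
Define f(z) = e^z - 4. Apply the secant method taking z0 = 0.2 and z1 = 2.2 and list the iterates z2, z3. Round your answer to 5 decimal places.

f(0.2) = -2.7785972, f(2.2) = 5.0250135
z2 = 2.2000000 − 5.0250135·(2.2000000 − 0.2000000) / (5.0250135 − (-2.7785972)) = 2.2000000 − (10.0500270)/(7.8036107) = 0.9121312
f(0.9121312) = -1.5103773
z3 = 0.9121312 − (-1.5103773)·(0.9121312 − 2.2000000) / (-1.5103773 − 5.0250135) = 0.9121312 − (1.9451678)/(-6.5353908) = 1.2097672

0.91213, 1.20977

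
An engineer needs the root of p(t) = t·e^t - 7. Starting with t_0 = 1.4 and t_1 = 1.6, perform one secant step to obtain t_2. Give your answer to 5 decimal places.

p(1.4) = -1.3227200, p(1.6) = 0.9248519
t_2 = 1.6000000 − 0.9248519·(1.6000000 − 1.4000000) / (0.9248519 − (-1.3227200)) = 1.6000000 − (0.1849704)/(2.2475719) = 1.5177021

1.51770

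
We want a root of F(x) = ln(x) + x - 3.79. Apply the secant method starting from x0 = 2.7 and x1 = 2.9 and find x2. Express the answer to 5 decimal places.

F(2.7) = -0.0967482, F(2.9) = 0.1747107
x2 = 2.9000000 − 0.1747107·(2.9000000 − 2.7000000) / (0.1747107 − (-0.0967482)) = 2.9000000 − (0.0349421)/(0.2714590) = 2.7712802

2.77128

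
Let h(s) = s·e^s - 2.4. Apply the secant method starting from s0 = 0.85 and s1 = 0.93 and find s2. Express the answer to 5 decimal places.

h(0.85) = -0.4113002, h(0.93) = -0.0429065
s2 = 0.9300000 − (-0.0429065)·(0.9300000 − 0.8500000) / (-0.0429065 − (-0.4113002)) = 0.9300000 − (-0.0034325)/(0.3683937) = 0.9393175

0.93932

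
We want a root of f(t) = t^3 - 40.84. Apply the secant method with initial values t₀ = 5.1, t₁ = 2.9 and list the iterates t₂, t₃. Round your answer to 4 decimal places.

3.2343, 3.4823

f(5.1) = 91.811000, f(2.9) = -16.451000
t₂ = 2.900000 − (-16.451000)·(2.900000 − 5.100000) / (-16.451000 − 91.811000) = 2.900000 − (36.192200)/(-108.262000) = 3.234302
f(3.234302) = -7.006907
t₃ = 3.234302 − (-7.006907)·(3.234302 − 2.900000) / (-7.006907 − (-16.451000)) = 3.234302 − (-2.342423)/(9.444093) = 3.482332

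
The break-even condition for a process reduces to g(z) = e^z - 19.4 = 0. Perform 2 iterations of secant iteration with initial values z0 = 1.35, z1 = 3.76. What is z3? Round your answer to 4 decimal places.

2.7206

g(1.35) = -15.542574, g(3.76) = 23.548426
z2 = 3.760000 − 23.548426·(3.760000 − 1.350000) / (23.548426 − (-15.542574)) = 3.760000 − (56.751707)/(39.091000) = 2.308216
g(2.308216) = -9.343537
z3 = 2.308216 − (-9.343537)·(2.308216 − 3.760000) / (-9.343537 − 23.548426) = 2.308216 − (13.564801)/(-32.891963) = 2.720620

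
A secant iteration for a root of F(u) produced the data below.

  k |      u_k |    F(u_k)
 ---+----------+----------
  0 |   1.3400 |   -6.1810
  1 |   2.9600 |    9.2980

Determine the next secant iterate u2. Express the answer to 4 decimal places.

1.9869

u2 = 2.9600 − 9.2980·(2.9600 − 1.3400) / (9.2980 − (-6.1810))
   = 2.9600 − (15.062760)/(15.479000) = 1.986891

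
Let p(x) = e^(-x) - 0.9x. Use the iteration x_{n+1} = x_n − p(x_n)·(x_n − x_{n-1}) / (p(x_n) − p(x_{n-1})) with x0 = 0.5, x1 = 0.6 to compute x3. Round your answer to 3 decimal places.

0.606

p(0.5) = 0.15653, p(0.6) = 0.00881
x2 = 0.60000 − 0.00881·(0.60000 − 0.50000) / (0.00881 − 0.15653) = 0.60000 − (0.00088)/(-0.14772) = 0.60597
p(0.60597) = 0.00018
x3 = 0.60597 − 0.00018·(0.60597 − 0.60000) / (0.00018 − 0.00881) = 0.60597 − (0.00000)/(-0.00863) = 0.60609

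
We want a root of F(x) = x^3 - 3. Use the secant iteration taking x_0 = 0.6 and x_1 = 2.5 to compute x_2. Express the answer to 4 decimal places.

0.9433

F(0.6) = -2.784000, F(2.5) = 12.625000
x_2 = 2.500000 − 12.625000·(2.500000 − 0.600000) / (12.625000 − (-2.784000)) = 2.500000 − (23.987500)/(15.409000) = 0.943280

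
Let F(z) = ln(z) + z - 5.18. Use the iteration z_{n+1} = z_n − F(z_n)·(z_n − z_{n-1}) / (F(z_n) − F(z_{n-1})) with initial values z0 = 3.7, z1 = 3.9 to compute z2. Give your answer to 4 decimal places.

F(3.7) = -0.171667, F(3.9) = 0.080977
z2 = 3.900000 − 0.080977·(3.900000 − 3.700000) / (0.080977 − (-0.171667)) = 3.900000 − (0.016195)/(0.252644) = 3.835897

3.8359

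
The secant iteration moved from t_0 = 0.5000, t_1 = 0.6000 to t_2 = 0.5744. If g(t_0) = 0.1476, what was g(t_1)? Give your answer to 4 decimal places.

-0.0508

The secant line through (0.5000, 0.1476) and (0.6000, g(t_1)) crosses zero at t_2 = 0.5744.
So (0.5000, 0.1476), (0.6000, g(t_1)), (0.5744, 0) are collinear:
g(t_1) = 0.1476 · (0.6000 − 0.5744) / (0.5000 − 0.5744) = 0.1476 · (0.025600)/(-0.074400) = -0.050787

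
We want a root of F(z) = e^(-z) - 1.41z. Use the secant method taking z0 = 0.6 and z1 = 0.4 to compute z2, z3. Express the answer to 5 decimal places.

0.45270, 0.45154

F(0.6) = -0.2971884, F(0.4) = 0.1063200
z2 = 0.4000000 − 0.1063200·(0.4000000 − 0.6000000) / (0.1063200 − (-0.2971884)) = 0.4000000 − (-0.0212640)/(0.4035084) = 0.4526978
F(0.4526978) = -0.0023936
z3 = 0.4526978 − (-0.0023936)·(0.4526978 − 0.4000000) / (-0.0023936 − 0.1063200) = 0.4526978 − (-0.0001261)/(-0.1087137) = 0.4515375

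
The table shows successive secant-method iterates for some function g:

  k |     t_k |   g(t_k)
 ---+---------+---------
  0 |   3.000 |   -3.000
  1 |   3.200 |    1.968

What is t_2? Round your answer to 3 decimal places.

t_2 = 3.200 − 1.968·(3.200 − 3.000) / (1.968 − (-3.000))
   = 3.200 − (0.39360)/(4.96800) = 3.12077

3.121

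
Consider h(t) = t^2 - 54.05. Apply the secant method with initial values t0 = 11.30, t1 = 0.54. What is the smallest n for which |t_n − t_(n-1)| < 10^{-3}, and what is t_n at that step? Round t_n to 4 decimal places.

h(11.30) = 73.640000, h(0.54) = -53.758400
t2 = 0.540000 − (-53.758400)·(-10.760000)/(-127.398400) = 5.080405;  |Δ| = 4.540405
h(5.080405) = -28.239481
t3 = 5.080405 − (-28.239481)·(4.540405)/(25.518919) = 10.104862;  |Δ| = 5.024456
h(10.104862) = 48.058229
t4 = 10.104862 − 48.058229·(5.024456)/(76.297709) = 6.940069;  |Δ| = 3.164793
h(6.940069) = -5.885449
t5 = 6.940069 − (-5.885449)·(-3.164793)/(-53.943678) = 7.285359;  |Δ| = 0.345290
h(7.285359) = -0.973547
t6 = 7.285359 − (-0.973547)·(0.345290)/(4.911902) = 7.353796;  |Δ| = 0.068437
h(7.353796) = 0.028314
t7 = 7.353796 − 0.028314·(0.068437)/(1.001861) = 7.351862;  |Δ| = 0.001934
h(7.351862) = -0.000129
t8 = 7.351862 − (-0.000129)·(-0.001934)/(-0.028443) = 7.351871;  |Δ| = 0.000009
|t8 − t7| = 0.000009 < 10^{-3}

n = 8, t_n = 7.3519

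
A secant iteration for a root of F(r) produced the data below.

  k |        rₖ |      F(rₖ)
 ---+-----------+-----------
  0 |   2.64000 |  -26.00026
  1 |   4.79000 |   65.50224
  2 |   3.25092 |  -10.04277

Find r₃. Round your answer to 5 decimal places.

3.45552

r₃ = 3.25092 − (-10.04277)·(3.25092 − 4.79000) / (-10.04277 − 65.50224)
   = 3.25092 − (15.4566265)/(-75.5450100) = 3.4555216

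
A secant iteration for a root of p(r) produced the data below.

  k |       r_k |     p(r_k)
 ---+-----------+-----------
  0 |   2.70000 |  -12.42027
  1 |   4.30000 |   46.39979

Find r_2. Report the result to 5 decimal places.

3.03785

r_2 = 4.30000 − 46.39979·(4.30000 − 2.70000) / (46.39979 − (-12.42027))
   = 4.30000 − (74.2396640)/(58.8200600) = 3.0378513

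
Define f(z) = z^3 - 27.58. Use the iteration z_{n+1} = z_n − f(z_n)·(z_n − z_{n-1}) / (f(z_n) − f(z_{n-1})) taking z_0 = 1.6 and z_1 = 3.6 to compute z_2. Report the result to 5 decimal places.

2.70357

f(1.6) = -23.4840000, f(3.6) = 19.0760000
z_2 = 3.6000000 − 19.0760000·(3.6000000 − 1.6000000) / (19.0760000 − (-23.4840000)) = 3.6000000 − (38.1520000)/(42.5600000) = 2.7035714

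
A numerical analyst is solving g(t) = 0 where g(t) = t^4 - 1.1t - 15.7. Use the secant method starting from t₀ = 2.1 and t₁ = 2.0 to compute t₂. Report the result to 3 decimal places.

g(2.1) = 1.43810, g(2.0) = -1.90000
t₂ = 2.00000 − (-1.90000)·(2.00000 − 2.10000) / (-1.90000 − 1.43810) = 2.00000 − (0.19000)/(-3.33810) = 2.05692

2.057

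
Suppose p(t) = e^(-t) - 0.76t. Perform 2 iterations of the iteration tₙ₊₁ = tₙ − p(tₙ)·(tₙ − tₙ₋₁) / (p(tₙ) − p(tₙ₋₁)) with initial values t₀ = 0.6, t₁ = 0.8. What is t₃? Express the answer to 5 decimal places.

0.67193

p(0.6) = 0.0928116, p(0.8) = -0.1586710
t₂ = 0.8000000 − (-0.1586710)·(0.8000000 − 0.6000000) / (-0.1586710 − 0.0928116) = 0.8000000 − (-0.0317342)/(-0.2514827) = 0.6738116
p(0.6738116) = -0.0023349
t₃ = 0.6738116 − (-0.0023349)·(0.6738116 − 0.8000000) / (-0.0023349 − (-0.1586710)) = 0.6738116 − (0.0002946)/(0.1563361) = 0.6719269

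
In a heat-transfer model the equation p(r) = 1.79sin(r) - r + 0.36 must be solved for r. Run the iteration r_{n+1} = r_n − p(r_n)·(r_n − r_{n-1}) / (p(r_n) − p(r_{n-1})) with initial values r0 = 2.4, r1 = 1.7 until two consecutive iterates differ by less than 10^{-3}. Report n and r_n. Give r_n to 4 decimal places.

n = 5, r_n = 1.9929

p(2.4) = -0.830921, p(1.7) = 0.435080
r2 = 1.700000 − 0.435080·(-0.700000)/(1.266001) = 1.940565;  |Δ| = 0.240565
p(1.940565) = 0.088450
r3 = 1.940565 − 0.088450·(0.240565)/(-0.346630) = 2.001951;  |Δ| = 0.061385
p(2.001951) = -0.015765
r4 = 2.001951 − (-0.015765)·(0.061385)/(-0.104215) = 1.992665;  |Δ| = 0.009286
p(1.992665) = 0.000397
r5 = 1.992665 − 0.000397·(-0.009286)/(0.016162) = 1.992893;  |Δ| = 0.000228
|r5 − r4| = 0.000228 < 10^{-3}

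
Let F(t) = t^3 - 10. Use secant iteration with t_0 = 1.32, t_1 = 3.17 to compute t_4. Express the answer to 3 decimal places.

F(1.32) = -7.70003, F(3.17) = 21.85501
t_2 = 3.17000 − 21.85501·(3.17000 − 1.32000) / (21.85501 − (-7.70003)) = 3.17000 − (40.43177)/(29.55504) = 1.80198
F(1.80198) = -4.14869
t_3 = 1.80198 − (-4.14869)·(1.80198 − 3.17000) / (-4.14869 − 21.85501) = 1.80198 − (5.67548)/(-26.00371) = 2.02024
F(2.02024) = -1.75465
t_4 = 2.02024 − (-1.75465)·(2.02024 − 1.80198) / (-1.75465 − (-4.14869)) = 2.02024 − (-0.38296)/(2.39405) = 2.18021

2.180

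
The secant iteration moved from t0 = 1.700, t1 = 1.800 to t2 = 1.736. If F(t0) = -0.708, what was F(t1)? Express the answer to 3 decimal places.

The secant line through (1.700, -0.708) and (1.800, F(t1)) crosses zero at t2 = 1.736.
So (1.700, -0.708), (1.800, F(t1)), (1.736, 0) are collinear:
F(t1) = -0.708 · (1.800 − 1.736) / (1.700 − 1.736) = -0.708 · (0.06400)/(-0.03600) = 1.25867

1.259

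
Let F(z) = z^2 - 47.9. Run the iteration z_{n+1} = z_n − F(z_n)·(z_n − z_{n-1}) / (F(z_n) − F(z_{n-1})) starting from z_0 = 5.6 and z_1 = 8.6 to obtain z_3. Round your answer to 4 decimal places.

6.9039

F(5.6) = -16.540000, F(8.6) = 26.060000
z_2 = 8.600000 − 26.060000·(8.600000 − 5.600000) / (26.060000 − (-16.540000)) = 8.600000 − (78.180000)/(42.600000) = 6.764789
F(6.764789) = -2.137633
z_3 = 6.764789 − (-2.137633)·(6.764789 − 8.600000) / (-2.137633 − 26.060000) = 6.764789 − (3.923009)/(-28.197633) = 6.903914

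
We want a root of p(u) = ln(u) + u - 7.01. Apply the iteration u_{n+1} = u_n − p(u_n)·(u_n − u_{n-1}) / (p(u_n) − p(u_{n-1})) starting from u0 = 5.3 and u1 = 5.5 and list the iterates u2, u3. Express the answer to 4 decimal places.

p(5.3) = -0.042293, p(5.5) = 0.194748
u2 = 5.500000 − 0.194748·(5.500000 − 5.300000) / (0.194748 − (-0.042293)) = 5.500000 − (0.038950)/(0.237041) = 5.335684
p(5.335684) = 0.000101
u3 = 5.335684 − 0.000101·(5.335684 − 5.500000) / (0.000101 − 0.194748) = 5.335684 − (-0.000017)/(-0.194647) = 5.335599

5.3357, 5.3356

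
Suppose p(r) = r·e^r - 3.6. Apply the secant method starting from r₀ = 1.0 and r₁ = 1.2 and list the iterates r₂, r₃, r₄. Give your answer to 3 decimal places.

p(1.0) = -0.88172, p(1.2) = 0.38414
r₂ = 1.20000 − 0.38414·(1.20000 − 1.00000) / (0.38414 − (-0.88172)) = 1.20000 − (0.07683)/(1.26586) = 1.13931
p(1.13931) = -0.04012
r₃ = 1.13931 − (-0.04012)·(1.13931 − 1.20000) / (-0.04012 − 0.38414) = 1.13931 − (0.00243)/(-0.42426) = 1.14505
p(1.14505) = -0.00159
r₄ = 1.14505 − (-0.00159)·(1.14505 − 1.13931) / (-0.00159 − (-0.04012)) = 1.14505 − (-0.00001)/(0.03852) = 1.14528

1.139, 1.145, 1.145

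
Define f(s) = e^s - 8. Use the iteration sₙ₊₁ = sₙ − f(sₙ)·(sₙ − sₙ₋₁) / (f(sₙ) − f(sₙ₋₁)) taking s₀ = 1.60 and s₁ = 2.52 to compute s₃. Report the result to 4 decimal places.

f(1.60) = -3.046968, f(2.52) = 4.428597
s₂ = 2.520000 − 4.428597·(2.520000 − 1.600000) / (4.428597 − (-3.046968)) = 2.520000 − (4.074309)/(7.475564) = 1.974983
f(1.974983) = -0.793502
s₃ = 1.974983 − (-0.793502)·(1.974983 − 2.520000) / (-0.793502 − 4.428597) = 1.974983 − (0.432472)/(-5.222099) = 2.057799

2.0578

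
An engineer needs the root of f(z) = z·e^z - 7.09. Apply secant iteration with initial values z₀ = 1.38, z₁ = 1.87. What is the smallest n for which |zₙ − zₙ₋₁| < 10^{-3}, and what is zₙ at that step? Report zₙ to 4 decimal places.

f(1.38) = -1.604636, f(1.87) = 5.043114
z₂ = 1.870000 − 5.043114·(0.490000)/(6.647750) = 1.498276;  |Δ| = 0.371724
f(1.498276) = -0.386755
z₃ = 1.498276 − (-0.386755)·(-0.371724)/(-5.429870) = 1.524753;  |Δ| = 0.026477
f(1.524753) = -0.085269
z₄ = 1.524753 − (-0.085269)·(0.026477)/(0.301487) = 1.532242;  |Δ| = 0.007488
f(1.532242) = 0.002043
z₅ = 1.532242 − 0.002043·(0.007488)/(0.087311) = 1.532066;  |Δ| = 0.000175
|z₅ − z₄| = 0.000175 < 10^{-3}

n = 5, zₙ = 1.5321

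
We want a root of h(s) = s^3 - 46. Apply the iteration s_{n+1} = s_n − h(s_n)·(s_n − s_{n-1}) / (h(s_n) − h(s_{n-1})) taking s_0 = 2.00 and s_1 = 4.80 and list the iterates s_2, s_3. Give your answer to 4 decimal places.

h(2.00) = -38.000000, h(4.80) = 64.592000
s_2 = 4.800000 − 64.592000·(4.800000 − 2.000000) / (64.592000 − (-38.000000)) = 4.800000 − (180.857600)/(102.592000) = 3.037118
h(3.037118) = -17.985366
s_3 = 3.037118 − (-17.985366)·(3.037118 − 4.800000) / (-17.985366 − 64.592000) = 3.037118 − (31.706079)/(-82.577366) = 3.421074

3.0371, 3.4211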